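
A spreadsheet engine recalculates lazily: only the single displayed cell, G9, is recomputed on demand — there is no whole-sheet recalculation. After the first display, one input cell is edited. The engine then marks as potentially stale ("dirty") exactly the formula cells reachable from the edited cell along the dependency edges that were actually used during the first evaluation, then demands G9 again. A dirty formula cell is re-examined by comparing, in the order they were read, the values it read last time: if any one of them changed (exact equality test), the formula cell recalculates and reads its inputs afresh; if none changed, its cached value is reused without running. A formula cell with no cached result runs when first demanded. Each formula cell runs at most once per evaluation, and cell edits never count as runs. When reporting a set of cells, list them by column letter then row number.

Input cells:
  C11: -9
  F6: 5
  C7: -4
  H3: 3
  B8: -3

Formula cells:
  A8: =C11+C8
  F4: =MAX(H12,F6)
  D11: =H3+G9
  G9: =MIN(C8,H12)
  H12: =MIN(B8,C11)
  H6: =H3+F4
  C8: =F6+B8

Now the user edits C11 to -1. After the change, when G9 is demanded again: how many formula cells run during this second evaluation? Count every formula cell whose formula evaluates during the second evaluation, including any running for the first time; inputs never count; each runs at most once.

Formula cells that run: G9, H12 — 2 in total.

First evaluation (everything demanded from the output):
  C8 = 5 + -3 = 2
  H12 = MIN(-3, -9) = -9
  G9 = MIN(2, -9) = -9

Propagation after the edit:
  H12: runs — C11 -9->-1; result -3.
  G9: runs — H12 -9->-3; result -3.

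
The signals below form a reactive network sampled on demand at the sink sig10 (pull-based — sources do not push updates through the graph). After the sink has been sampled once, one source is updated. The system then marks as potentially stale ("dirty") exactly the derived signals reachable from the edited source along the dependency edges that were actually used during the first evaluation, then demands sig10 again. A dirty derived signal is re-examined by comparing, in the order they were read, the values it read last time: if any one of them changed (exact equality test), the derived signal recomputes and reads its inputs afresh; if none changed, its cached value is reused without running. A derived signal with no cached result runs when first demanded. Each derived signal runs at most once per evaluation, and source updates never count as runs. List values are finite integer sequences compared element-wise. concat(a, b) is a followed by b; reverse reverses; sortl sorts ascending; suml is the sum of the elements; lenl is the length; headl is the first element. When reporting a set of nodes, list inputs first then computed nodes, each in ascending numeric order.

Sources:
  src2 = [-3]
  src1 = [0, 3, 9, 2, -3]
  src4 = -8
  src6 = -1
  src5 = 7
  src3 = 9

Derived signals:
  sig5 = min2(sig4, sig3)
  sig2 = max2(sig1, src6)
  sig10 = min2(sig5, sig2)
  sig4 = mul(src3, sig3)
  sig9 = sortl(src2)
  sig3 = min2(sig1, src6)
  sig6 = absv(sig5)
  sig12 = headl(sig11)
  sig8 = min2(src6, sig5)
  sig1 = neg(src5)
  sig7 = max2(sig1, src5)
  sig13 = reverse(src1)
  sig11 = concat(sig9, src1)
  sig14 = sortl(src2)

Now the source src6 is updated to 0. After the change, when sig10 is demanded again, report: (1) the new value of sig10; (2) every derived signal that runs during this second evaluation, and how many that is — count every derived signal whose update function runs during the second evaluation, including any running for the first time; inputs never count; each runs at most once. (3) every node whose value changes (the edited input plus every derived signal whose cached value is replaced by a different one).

Initial pass — values computed on the first demand:
  sig1 = neg(7) = -7
  sig2 = max2(-7, -1) = -1
  sig3 = min2(-7, -1) = -7
  sig4 = mul(9, -7) = -63
  sig5 = min2(-63, -7) = -63
  sig10 = min2(-63, -1) = -63

Second demand — change propagation:
  sig2: re-runs because src6 -1->0; new result 0.
  sig3: re-runs because src6 -1->0; new result -7 (unchanged).
  sig4: re-examined; everything it read last time is the same (src3 unchanged, sig3 unchanged) — cache -63 kept, no run.
  sig5: re-examined; everything it read last time is the same (sig4 unchanged, sig3 unchanged) — cache -63 kept, no run.
  sig10: re-runs because sig2 -1->0; new result -63 (unchanged).

The important point: at sig4 every value read last time is unchanged, so the dirty flag clears without a run.

sig10 now evaluates to -63.
Run set: sig2, sig3, sig10 (3 run).
Changed values: src6, sig2.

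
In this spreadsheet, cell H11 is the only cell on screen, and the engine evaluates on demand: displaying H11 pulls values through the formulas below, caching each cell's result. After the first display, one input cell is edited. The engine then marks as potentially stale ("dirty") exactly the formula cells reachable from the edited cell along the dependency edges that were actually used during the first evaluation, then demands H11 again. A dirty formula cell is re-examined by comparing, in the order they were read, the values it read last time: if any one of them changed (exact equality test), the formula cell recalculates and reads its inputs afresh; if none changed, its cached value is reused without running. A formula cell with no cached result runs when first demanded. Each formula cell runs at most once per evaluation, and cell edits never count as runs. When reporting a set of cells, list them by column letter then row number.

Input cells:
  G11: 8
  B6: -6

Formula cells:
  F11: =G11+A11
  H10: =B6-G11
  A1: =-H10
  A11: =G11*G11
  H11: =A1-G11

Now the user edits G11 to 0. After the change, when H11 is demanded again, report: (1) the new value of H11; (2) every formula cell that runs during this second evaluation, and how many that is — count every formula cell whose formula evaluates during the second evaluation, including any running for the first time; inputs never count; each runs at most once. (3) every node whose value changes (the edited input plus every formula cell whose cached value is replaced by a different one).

Initial pass — values computed on the first demand:
  H10 = -6 - 8 = -14
  A1 = -(-14) = 14
  H11 = 14 - 8 = 6

Second demand — change propagation:
  H10: re-runs because G11 8->0; new result -6.
  A1: re-runs because H10 -14->-6; new result 6.
  H11: re-runs because A1 14->6; G11 8->0; new result 6 (unchanged).

H11 now evaluates to 6.
Run set: A1, H10, H11 (3 run).
Changed values: A1, G11, H10.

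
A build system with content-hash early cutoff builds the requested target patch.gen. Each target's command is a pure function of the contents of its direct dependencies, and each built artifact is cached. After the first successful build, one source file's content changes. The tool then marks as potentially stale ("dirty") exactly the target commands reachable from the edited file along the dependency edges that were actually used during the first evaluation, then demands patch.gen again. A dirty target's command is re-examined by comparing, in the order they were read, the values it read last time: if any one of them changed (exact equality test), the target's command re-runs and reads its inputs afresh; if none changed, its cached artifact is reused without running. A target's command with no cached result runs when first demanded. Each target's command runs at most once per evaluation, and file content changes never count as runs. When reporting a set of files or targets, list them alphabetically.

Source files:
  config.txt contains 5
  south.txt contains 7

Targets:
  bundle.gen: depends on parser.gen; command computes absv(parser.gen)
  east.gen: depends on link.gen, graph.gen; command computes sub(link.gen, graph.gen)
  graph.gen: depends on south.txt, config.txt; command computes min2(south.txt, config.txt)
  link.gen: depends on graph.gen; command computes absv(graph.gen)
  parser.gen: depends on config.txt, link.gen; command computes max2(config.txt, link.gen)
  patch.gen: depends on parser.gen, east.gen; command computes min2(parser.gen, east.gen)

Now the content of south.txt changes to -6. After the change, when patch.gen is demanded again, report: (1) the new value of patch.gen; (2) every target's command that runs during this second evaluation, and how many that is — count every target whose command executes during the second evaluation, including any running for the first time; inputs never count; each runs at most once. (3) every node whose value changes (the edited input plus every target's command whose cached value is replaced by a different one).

New value of patch.gen: 6.
Target commands that run: east.gen, graph.gen, link.gen, parser.gen, patch.gen — 5 in total.
Values that change: east.gen, graph.gen, link.gen, parser.gen, patch.gen, south.txt.

First evaluation (everything demanded from the output):
  graph.gen = min2(7, 5) = 5
  link.gen = absv(5) = 5
  east.gen = sub(5, 5) = 0
  parser.gen = max2(5, 5) = 5
  patch.gen = min2(5, 0) = 0

Propagation after the edit:
  graph.gen: runs — south.txt 7->-6; result -6.
  link.gen: runs — graph.gen 5->-6; result 6.
  east.gen: runs — link.gen 5->6; graph.gen 5->-6; result 12.
  parser.gen: runs — link.gen 5->6; result 6.
  patch.gen: runs — parser.gen 5->6; east.gen 0->12; result 6.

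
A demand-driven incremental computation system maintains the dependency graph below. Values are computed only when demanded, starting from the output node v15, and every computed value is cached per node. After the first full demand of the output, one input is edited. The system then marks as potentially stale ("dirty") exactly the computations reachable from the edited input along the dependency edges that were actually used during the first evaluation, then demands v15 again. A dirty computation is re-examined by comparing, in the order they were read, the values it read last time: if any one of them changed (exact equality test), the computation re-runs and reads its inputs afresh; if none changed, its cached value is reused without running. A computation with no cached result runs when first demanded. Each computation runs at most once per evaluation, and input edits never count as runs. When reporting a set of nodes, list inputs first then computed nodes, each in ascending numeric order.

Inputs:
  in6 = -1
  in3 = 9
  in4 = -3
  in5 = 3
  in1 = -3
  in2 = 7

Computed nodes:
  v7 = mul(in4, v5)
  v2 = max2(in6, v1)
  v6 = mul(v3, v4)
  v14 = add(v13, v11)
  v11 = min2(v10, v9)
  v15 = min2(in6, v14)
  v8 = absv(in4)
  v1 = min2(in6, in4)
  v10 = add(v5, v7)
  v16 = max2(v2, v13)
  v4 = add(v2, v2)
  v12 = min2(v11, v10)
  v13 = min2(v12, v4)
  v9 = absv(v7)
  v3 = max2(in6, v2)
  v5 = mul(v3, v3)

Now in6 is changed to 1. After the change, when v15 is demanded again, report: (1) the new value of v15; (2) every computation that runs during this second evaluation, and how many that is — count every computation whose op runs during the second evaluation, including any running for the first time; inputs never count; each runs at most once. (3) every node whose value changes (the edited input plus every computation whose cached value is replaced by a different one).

First evaluation (everything demanded from the output):
  v1 = min2(-1, -3) = -3
  v2 = max2(-1, -3) = -1
  v3 = max2(-1, -1) = -1
  v4 = add(-1, -1) = -2
  v5 = mul(-1, -1) = 1
  v7 = mul(-3, 1) = -3
  v9 = absv(-3) = 3
  v10 = add(1, -3) = -2
  v11 = min2(-2, 3) = -2
  v12 = min2(-2, -2) = -2
  v13 = min2(-2, -2) = -2
  v14 = add(-2, -2) = -4
  v15 = min2(-1, -4) = -4

Propagation after the edit:
  v1: runs — in6 -1->1; result -3 (same value as before).
  v2: runs — in6 -1->1; result 1.
  v3: runs — in6 -1->1; v2 -1->1; result 1.
  v4: runs — v2 -1->1; v2 -1->1; result 2.
  v5: runs — v3 -1->1; v3 -1->1; result 1 (same value as before).
  v7: checked — values it read are unchanged (in4 unchanged, v5 unchanged); reused cached -3 without running.
  v9: checked — values it read are unchanged (v7 unchanged); reused cached 3 without running.
  v10: checked — values it read are unchanged (v5 unchanged, v7 unchanged); reused cached -2 without running.
  v11: checked — values it read are unchanged (v10 unchanged, v9 unchanged); reused cached -2 without running.
  v12: checked — values it read are unchanged (v11 unchanged, v10 unchanged); reused cached -2 without running.
  v13: runs — v4 -2->2; result -2 (same value as before).
  v14: checked — values it read are unchanged (v13 unchanged, v11 unchanged); reused cached -4 without running.
  v15: runs — in6 -1->1; result -4 (same value as before).

Key observation: the cutoff stops propagation at v7 — its inputs' values are unchanged, so it reuses its cache.

New value of v15: -4.
Computations that run: v1, v2, v3, v4, v5, v13, v15 — 7 in total.
Values that change: in6, v2, v3, v4.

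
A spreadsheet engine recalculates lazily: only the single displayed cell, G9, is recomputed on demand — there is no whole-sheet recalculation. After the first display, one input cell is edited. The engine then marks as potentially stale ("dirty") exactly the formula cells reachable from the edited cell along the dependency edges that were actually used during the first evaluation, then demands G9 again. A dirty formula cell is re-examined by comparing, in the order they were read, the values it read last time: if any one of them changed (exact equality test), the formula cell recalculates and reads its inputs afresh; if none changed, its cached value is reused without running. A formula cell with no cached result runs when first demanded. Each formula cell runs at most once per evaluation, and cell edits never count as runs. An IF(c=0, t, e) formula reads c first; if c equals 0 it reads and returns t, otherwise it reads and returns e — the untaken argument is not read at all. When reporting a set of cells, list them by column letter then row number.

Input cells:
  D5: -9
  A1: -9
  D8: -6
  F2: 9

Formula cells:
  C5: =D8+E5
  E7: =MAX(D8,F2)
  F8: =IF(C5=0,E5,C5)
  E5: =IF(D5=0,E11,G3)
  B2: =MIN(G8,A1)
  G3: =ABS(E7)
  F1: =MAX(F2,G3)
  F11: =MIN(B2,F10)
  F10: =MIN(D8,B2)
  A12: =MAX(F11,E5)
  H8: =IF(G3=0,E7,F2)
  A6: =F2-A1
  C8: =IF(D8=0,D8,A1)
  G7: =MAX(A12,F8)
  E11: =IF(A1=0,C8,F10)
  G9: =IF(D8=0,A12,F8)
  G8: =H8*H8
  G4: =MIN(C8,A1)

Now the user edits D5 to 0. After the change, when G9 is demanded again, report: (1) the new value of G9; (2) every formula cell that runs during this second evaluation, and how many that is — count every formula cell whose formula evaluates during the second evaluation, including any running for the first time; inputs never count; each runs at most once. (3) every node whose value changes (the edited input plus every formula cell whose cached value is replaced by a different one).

New value of G9: -15.
Formula cells that run: B2, C5, E5, E11, F8, F10, G8, G9, H8 — 9 in total.
Values that change: C5, D5, E5, F8, G9.
Key observation: a condition flipped, so demand reaches new nodes — B2, E11, F10, G8, H8 run for the first time.

First evaluation (everything demanded from the output):
  E7 = MAX(-6, 9) = 9
  G3 = ABS(9) = 9
  E5 = IF(D5=0: D5=-9 -> else branch G3) = 9
  C5 = -6 + 9 = 3
  F8 = IF(C5=0: C5=3 -> else branch C5) = 3
  G9 = IF(D8=0: D8=-6 -> else branch F8) = 3

Propagation after the edit:
  H8: demanded for the first time — runs, produces 9.
  G8: demanded for the first time — runs, produces 81.
  B2: demanded for the first time — runs, produces -9.
  F10: demanded for the first time — runs, produces -9.
  E11: demanded for the first time — runs, produces -9.
  E5: runs — D5 -9->0; result -9.
  C5: runs — E5 9->-9; result -15.
  F8: runs — C5 3->-15; C5 3->-15; result -15.
  G9: runs — F8 3->-15; result -15.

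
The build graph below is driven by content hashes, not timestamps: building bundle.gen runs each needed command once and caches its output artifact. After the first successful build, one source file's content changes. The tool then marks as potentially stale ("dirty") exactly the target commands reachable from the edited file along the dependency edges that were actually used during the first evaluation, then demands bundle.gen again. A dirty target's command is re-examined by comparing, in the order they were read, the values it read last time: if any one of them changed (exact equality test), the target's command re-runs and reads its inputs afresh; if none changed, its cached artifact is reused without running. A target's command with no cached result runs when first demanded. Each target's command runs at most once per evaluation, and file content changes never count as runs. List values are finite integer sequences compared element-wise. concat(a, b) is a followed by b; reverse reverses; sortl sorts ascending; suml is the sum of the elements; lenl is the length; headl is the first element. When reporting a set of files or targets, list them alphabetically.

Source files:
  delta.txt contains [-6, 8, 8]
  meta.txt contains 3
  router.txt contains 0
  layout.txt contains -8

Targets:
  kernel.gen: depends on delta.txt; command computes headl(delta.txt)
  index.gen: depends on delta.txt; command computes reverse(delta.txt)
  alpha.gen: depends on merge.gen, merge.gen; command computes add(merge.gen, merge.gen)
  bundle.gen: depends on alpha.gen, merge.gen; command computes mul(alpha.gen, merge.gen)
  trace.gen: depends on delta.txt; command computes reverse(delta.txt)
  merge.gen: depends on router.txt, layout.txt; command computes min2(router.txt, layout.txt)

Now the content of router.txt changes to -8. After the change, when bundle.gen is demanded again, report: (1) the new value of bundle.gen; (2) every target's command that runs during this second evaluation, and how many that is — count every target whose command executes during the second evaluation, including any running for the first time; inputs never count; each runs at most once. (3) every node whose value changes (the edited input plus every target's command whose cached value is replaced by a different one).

bundle.gen now evaluates to 128.
Run set: merge.gen (1 run).
Changed values: router.txt.
The important point: merge.gen recomputes to an identical value, and the output ends up unchanged.

Initial pass — values computed on the first demand:
  merge.gen = min2(0, -8) = -8
  alpha.gen = add(-8, -8) = -16
  bundle.gen = mul(-16, -8) = 128

Second demand — change propagation:
  merge.gen: re-runs because router.txt 0->-8; new result -8 (unchanged).
  alpha.gen: re-examined; everything it read last time is the same (merge.gen unchanged, merge.gen unchanged) — cache -16 kept, no run.
  bundle.gen: re-examined; everything it read last time is the same (alpha.gen unchanged, merge.gen unchanged) — cache 128 kept, no run.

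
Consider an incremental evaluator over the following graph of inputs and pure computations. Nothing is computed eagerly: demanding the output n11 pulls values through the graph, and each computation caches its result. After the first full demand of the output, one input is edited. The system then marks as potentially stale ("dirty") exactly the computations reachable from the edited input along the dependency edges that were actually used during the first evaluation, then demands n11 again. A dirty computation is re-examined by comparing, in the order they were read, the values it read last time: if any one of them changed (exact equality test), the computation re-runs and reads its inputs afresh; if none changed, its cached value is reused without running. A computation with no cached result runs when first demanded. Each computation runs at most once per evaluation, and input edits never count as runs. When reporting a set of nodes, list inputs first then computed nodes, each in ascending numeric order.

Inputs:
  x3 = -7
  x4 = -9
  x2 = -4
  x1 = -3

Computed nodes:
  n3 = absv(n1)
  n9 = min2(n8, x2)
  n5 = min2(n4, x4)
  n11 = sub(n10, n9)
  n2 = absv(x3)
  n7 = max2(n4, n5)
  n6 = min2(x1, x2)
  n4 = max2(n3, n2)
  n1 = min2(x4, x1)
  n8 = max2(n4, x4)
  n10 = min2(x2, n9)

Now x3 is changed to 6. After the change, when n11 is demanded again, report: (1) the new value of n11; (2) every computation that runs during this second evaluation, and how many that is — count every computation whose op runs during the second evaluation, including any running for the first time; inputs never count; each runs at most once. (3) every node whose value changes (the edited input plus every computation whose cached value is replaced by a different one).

Initial pass — values computed on the first demand:
  n1 = min2(-9, -3) = -9
  n2 = absv(-7) = 7
  n3 = absv(-9) = 9
  n4 = max2(9, 7) = 9
  n8 = max2(9, -9) = 9
  n9 = min2(9, -4) = -4
  n10 = min2(-4, -4) = -4
  n11 = sub(-4, -4) = 0

Second demand — change propagation:
  n2: re-runs because x3 -7->6; new result 6.
  n4: re-runs because n2 7->6; new result 9 (unchanged).
  n8: re-examined; everything it read last time is the same (n4 unchanged, x4 unchanged) — cache 9 kept, no run.
  n9: re-examined; everything it read last time is the same (n8 unchanged, x2 unchanged) — cache -4 kept, no run.
  n10: re-examined; everything it read last time is the same (x2 unchanged, n9 unchanged) — cache -4 kept, no run.
  n11: re-examined; everything it read last time is the same (n10 unchanged, n9 unchanged) — cache 0 kept, no run.

The important point: n4 recomputes to an identical value, and the output ends up unchanged.

n11 now evaluates to 0.
Run set: n2, n4 (2 run).
Changed values: x3, n2.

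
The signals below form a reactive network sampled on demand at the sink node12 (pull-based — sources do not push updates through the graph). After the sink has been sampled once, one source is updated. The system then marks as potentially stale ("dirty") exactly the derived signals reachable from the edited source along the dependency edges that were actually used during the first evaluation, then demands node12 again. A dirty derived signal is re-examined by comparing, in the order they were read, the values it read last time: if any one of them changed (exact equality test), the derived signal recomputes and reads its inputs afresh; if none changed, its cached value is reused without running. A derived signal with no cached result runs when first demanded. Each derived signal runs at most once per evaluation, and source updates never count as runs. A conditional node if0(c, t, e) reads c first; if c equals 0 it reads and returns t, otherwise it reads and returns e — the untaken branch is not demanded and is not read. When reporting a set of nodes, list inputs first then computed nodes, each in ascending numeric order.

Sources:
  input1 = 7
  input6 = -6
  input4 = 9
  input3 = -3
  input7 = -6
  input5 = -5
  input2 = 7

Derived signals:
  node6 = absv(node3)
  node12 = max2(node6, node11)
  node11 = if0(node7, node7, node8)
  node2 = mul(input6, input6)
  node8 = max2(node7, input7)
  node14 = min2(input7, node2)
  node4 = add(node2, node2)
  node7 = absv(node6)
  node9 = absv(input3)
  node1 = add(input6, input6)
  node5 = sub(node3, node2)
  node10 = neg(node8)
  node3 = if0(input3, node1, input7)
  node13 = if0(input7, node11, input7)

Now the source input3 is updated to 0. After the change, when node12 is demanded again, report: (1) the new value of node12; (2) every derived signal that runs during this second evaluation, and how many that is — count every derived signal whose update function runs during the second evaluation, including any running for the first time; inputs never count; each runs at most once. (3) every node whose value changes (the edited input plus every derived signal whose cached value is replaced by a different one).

node12 now evaluates to 12.
Run set: node1, node3, node6, node7, node8, node11, node12 (7 run).
Changed values: input3, node3, node6, node7, node8, node11, node12.
The important point: the flipped condition pulls in fresh nodes; node1 runs for the first time.

Initial pass — values computed on the first demand:
  node3 = if0(input3=-3 -> else branch input7) = -6
  node6 = absv(-6) = 6
  node7 = absv(6) = 6
  node8 = max2(6, -6) = 6
  node11 = if0(node7=6 -> else branch node8) = 6
  node12 = max2(6, 6) = 6

Second demand — change propagation:
  node1: newly demanded (no cache) — executes and yields -12.
  node3: re-runs because input3 -3->0; new result -12.
  node6: re-runs because node3 -6->-12; new result 12.
  node7: re-runs because node6 6->12; new result 12.
  node8: re-runs because node7 6->12; new result 12.
  node11: re-runs because node7 6->12; node8 6->12; new result 12.
  node12: re-runs because node6 6->12; node11 6->12; new result 12.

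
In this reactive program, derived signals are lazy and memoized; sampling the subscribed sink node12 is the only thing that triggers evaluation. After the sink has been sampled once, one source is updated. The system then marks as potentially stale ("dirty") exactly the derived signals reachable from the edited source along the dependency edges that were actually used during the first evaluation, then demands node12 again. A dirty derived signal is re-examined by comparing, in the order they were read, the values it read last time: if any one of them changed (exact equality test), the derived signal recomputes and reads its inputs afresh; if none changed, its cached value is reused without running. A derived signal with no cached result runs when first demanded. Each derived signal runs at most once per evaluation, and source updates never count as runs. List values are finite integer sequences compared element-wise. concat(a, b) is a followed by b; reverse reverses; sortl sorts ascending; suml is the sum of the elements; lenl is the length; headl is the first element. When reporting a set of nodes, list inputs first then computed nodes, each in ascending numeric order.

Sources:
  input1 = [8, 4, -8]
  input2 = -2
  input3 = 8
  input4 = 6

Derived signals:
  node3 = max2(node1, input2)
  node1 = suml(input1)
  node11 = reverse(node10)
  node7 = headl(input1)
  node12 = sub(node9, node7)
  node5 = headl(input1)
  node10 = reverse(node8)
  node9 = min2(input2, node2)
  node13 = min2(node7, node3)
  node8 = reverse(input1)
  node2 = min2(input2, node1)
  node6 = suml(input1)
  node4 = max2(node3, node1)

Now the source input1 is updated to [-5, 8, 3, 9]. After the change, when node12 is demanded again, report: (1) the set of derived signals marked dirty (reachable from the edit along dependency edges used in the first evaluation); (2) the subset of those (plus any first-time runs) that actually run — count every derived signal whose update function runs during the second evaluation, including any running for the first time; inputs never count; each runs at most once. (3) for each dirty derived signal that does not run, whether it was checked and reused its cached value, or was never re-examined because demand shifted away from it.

The edit dirties: node1, node2, node7, node9, node12.
4 derived signals run: node1, node2, node7, node12.
Cache hits after checking: node9.
Note where the cutoff bites: node9 is checked, finds nothing changed, and keeps its cache.

First demand of the output computes:
  node1 = suml([8, 4, -8]) = 4
  node2 = min2(-2, 4) = -2
  node7 = headl([8, 4, -8]) = 8
  node9 = min2(-2, -2) = -2
  node12 = sub(-2, 8) = -10

After the edit, cleaning proceeds:
  node1: a read changed (input1 [8, 4, -8]->[-5, 8, 3, 9]) — executes, giving 15.
  node2: a read changed (node1 4->15) — executes, giving -2 — identical to its old value.
  node7: a read changed (input1 [8, 4, -8]->[-5, 8, 3, 9]) — executes, giving -5.
  node9: dirty, but its reads are unchanged (input2 unchanged, node2 unchanged); cached -2 stands.
  node12: a read changed (node7 8->-5) — executes, giving 3.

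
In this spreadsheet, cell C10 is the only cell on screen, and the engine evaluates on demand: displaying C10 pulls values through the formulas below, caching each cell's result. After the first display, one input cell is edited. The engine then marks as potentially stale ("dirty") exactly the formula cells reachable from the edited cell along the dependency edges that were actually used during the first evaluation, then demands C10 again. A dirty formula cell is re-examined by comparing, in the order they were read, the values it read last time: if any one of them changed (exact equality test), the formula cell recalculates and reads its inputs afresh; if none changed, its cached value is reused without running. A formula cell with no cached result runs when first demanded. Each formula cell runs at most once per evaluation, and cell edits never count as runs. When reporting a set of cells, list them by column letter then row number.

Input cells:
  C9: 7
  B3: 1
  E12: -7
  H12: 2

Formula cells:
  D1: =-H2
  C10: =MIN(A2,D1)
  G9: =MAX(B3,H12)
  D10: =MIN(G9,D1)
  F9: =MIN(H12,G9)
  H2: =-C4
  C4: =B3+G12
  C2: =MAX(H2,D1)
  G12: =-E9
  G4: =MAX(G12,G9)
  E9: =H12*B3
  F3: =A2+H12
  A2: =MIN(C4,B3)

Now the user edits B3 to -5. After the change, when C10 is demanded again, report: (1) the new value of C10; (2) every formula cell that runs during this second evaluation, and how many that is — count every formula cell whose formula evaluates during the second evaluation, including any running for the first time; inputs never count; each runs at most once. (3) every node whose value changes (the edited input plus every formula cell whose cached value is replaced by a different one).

Initial pass — values computed on the first demand:
  E9 = 2 * 1 = 2
  G12 = -(2) = -2
  C4 = 1 + -2 = -1
  A2 = MIN(-1, 1) = -1
  H2 = -(-1) = 1
  D1 = -(1) = -1
  C10 = MIN(-1, -1) = -1

Second demand — change propagation:
  E9: re-runs because B3 1->-5; new result -10.
  G12: re-runs because E9 2->-10; new result 10.
  C4: re-runs because B3 1->-5; G12 -2->10; new result 5.
  A2: re-runs because C4 -1->5; B3 1->-5; new result -5.
  H2: re-runs because C4 -1->5; new result -5.
  D1: re-runs because H2 1->-5; new result 5.
  C10: re-runs because A2 -1->-5; D1 -1->5; new result -5.

C10 now evaluates to -5.
Run set: A2, C4, C10, D1, E9, G12, H2 (7 run).
Changed values: A2, B3, C4, C10, D1, E9, G12, H2.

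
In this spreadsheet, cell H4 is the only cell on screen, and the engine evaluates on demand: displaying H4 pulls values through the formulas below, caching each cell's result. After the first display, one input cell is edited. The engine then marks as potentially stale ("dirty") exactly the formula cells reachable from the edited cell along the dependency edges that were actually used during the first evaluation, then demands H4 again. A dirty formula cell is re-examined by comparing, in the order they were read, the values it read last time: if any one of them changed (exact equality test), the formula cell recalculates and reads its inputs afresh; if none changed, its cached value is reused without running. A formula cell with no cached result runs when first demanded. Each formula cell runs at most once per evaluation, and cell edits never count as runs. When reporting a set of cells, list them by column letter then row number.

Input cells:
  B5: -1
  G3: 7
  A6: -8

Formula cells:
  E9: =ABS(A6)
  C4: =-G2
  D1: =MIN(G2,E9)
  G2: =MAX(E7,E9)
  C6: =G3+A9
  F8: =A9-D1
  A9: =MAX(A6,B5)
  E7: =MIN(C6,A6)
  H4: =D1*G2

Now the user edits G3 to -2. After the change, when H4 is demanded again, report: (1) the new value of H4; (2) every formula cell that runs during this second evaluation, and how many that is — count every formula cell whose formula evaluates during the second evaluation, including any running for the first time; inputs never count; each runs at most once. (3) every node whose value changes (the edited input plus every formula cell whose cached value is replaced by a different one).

H4 now evaluates to 64.
Run set: C6, E7 (2 run).
Changed values: C6, G3.
The important point: E7 recomputes to an identical value, and the output ends up unchanged.

Initial pass — values computed on the first demand:
  A9 = MAX(-8, -1) = -1
  C6 = 7 + -1 = 6
  E7 = MIN(6, -8) = -8
  E9 = ABS(-8) = 8
  G2 = MAX(-8, 8) = 8
  D1 = MIN(8, 8) = 8
  H4 = 8 * 8 = 64

Second demand — change propagation:
  C6: re-runs because G3 7->-2; new result -3.
  E7: re-runs because C6 6->-3; new result -8 (unchanged).
  G2: re-examined; everything it read last time is the same (E7 unchanged, E9 unchanged) — cache 8 kept, no run.
  D1: re-examined; everything it read last time is the same (G2 unchanged, E9 unchanged) — cache 8 kept, no run.
  H4: re-examined; everything it read last time is the same (D1 unchanged, G2 unchanged) — cache 64 kept, no run.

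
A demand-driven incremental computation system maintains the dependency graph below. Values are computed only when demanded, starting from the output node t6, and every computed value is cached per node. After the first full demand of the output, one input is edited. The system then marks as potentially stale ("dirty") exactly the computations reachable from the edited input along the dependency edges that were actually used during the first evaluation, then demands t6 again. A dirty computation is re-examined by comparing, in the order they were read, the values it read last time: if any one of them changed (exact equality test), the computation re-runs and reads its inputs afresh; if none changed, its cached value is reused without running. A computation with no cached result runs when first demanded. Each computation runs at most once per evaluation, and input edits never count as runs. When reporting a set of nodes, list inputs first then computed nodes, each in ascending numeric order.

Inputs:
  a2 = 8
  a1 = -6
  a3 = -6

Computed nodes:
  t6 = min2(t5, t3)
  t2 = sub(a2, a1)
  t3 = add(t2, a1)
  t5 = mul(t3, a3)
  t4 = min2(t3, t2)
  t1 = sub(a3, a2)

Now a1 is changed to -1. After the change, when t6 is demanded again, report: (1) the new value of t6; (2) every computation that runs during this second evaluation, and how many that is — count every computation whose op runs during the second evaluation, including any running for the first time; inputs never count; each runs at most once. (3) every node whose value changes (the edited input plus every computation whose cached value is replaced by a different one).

First evaluation (everything demanded from the output):
  t2 = sub(8, -6) = 14
  t3 = add(14, -6) = 8
  t5 = mul(8, -6) = -48
  t6 = min2(-48, 8) = -48

Propagation after the edit:
  t2: runs — a1 -6->-1; result 9.
  t3: runs — t2 14->9; a1 -6->-1; result 8 (same value as before).
  t5: checked — values it read are unchanged (t3 unchanged, a3 unchanged); reused cached -48 without running.
  t6: checked — values it read are unchanged (t5 unchanged, t3 unchanged); reused cached -48 without running.

Key observation: the change is absorbed at t3 — it re-runs but produces the same value, and the output's value is unchanged.

New value of t6: -48.
Computations that run: t2, t3 — 2 in total.
Values that change: a1, t2.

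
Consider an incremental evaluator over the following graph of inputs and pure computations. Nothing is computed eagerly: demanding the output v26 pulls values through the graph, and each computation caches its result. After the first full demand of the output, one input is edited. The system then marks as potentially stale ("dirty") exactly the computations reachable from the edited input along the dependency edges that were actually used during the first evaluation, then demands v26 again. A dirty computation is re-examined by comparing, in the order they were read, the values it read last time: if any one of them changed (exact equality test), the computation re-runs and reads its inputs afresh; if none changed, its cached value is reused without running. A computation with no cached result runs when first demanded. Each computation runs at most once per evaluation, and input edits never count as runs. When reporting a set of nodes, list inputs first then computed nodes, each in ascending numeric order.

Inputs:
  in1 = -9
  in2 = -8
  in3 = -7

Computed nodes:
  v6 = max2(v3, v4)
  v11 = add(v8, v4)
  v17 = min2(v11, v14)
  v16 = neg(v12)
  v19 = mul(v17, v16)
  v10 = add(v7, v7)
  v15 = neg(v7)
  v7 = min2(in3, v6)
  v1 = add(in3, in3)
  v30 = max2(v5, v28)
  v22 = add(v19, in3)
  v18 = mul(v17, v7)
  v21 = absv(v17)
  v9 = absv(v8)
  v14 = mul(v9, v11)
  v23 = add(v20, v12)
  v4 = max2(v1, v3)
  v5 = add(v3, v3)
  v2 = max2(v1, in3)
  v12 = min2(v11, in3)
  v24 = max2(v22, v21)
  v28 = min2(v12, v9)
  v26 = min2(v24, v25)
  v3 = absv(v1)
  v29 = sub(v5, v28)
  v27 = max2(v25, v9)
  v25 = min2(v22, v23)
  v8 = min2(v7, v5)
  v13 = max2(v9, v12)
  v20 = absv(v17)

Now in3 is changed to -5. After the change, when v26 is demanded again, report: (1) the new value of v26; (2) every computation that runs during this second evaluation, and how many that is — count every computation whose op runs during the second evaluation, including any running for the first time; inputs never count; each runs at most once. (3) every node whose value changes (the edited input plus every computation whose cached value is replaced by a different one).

Initial pass — values computed on the first demand:
  v1 = add(-7, -7) = -14
  v3 = absv(-14) = 14
  v4 = max2(-14, 14) = 14
  v5 = add(14, 14) = 28
  v6 = max2(14, 14) = 14
  v7 = min2(-7, 14) = -7
  v8 = min2(-7, 28) = -7
  v9 = absv(-7) = 7
  v11 = add(-7, 14) = 7
  v12 = min2(7, -7) = -7
  v14 = mul(7, 7) = 49
  v16 = neg(-7) = 7
  v17 = min2(7, 49) = 7
  v19 = mul(7, 7) = 49
  v20 = absv(7) = 7
  v21 = absv(7) = 7
  v22 = add(49, -7) = 42
  v23 = add(7, -7) = 0
  v24 = max2(42, 7) = 42
  v25 = min2(42, 0) = 0
  v26 = min2(42, 0) = 0

Second demand — change propagation:
  v1: re-runs because in3 -7->-5; in3 -7->-5; new result -10.
  v3: re-runs because v1 -14->-10; new result 10.
  v4: re-runs because v1 -14->-10; v3 14->10; new result 10.
  v5: re-runs because v3 14->10; v3 14->10; new result 20.
  v6: re-runs because v3 14->10; v4 14->10; new result 10.
  v7: re-runs because in3 -7->-5; v6 14->10; new result -5.
  v8: re-runs because v7 -7->-5; v5 28->20; new result -5.
  v9: re-runs because v8 -7->-5; new result 5.
  v11: re-runs because v8 -7->-5; v4 14->10; new result 5.
  v12: re-runs because v11 7->5; in3 -7->-5; new result -5.
  v14: re-runs because v9 7->5; v11 7->5; new result 25.
  v16: re-runs because v12 -7->-5; new result 5.
  v17: re-runs because v11 7->5; v14 49->25; new result 5.
  v19: re-runs because v17 7->5; v16 7->5; new result 25.
  v20: re-runs because v17 7->5; new result 5.
  v21: re-runs because v17 7->5; new result 5.
  v22: re-runs because v19 49->25; in3 -7->-5; new result 20.
  v23: re-runs because v20 7->5; v12 -7->-5; new result 0 (unchanged).
  v24: re-runs because v22 42->20; v21 7->5; new result 20.
  v25: re-runs because v22 42->20; new result 0 (unchanged).
  v26: re-runs because v24 42->20; new result 0 (unchanged).

v26 now evaluates to 0.
Run set: v1, v3, v4, v5, v6, v7, v8, v9, v11, v12, v14, v16, v17, v19, v20, v21, v22, v23, v24, v25, v26 (21 run).
Changed values: in3, v1, v3, v4, v5, v6, v7, v8, v9, v11, v12, v14, v16, v17, v19, v20, v21, v22, v24.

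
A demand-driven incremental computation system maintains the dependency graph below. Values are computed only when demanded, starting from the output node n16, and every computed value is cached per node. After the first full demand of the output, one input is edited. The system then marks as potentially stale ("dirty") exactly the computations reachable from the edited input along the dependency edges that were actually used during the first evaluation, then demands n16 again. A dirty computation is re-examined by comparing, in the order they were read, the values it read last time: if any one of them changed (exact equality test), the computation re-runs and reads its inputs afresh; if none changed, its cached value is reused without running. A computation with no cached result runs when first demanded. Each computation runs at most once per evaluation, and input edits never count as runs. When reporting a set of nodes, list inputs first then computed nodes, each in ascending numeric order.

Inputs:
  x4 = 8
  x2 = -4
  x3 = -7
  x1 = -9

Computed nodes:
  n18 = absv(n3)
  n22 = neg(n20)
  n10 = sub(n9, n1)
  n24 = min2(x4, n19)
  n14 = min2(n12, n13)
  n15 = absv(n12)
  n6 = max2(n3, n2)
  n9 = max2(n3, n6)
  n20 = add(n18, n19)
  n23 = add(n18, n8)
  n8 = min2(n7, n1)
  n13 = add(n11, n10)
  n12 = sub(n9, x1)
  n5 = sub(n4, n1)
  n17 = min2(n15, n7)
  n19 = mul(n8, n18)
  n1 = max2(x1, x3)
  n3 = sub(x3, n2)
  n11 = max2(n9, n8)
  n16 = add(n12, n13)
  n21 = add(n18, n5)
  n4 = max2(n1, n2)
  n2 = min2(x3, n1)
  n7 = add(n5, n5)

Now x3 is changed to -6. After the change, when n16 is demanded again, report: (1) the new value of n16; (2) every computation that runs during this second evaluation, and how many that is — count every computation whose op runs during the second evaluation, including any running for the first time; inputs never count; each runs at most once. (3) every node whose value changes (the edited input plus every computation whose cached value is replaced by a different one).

New value of n16: 15.
Computations that run: n1, n2, n3, n4, n5, n6, n8, n10, n11, n13, n16 — 11 in total.
Values that change: x3, n1, n2, n4, n8, n10, n13, n16.
Key observation: the cutoff stops propagation at n7 — its inputs' values are unchanged, so it reuses its cache.

First evaluation (everything demanded from the output):
  n1 = max2(-9, -7) = -7
  n2 = min2(-7, -7) = -7
  n3 = sub(-7, -7) = 0
  n4 = max2(-7, -7) = -7
  n5 = sub(-7, -7) = 0
  n6 = max2(0, -7) = 0
  n7 = add(0, 0) = 0
  n8 = min2(0, -7) = -7
  n9 = max2(0, 0) = 0
  n10 = sub(0, -7) = 7
  n11 = max2(0, -7) = 0
  n12 = sub(0, -9) = 9
  n13 = add(0, 7) = 7
  n16 = add(9, 7) = 16

Propagation after the edit:
  n1: runs — x3 -7->-6; result -6.
  n2: runs — x3 -7->-6; n1 -7->-6; result -6.
  n3: runs — x3 -7->-6; n2 -7->-6; result 0 (same value as before).
  n4: runs — n1 -7->-6; n2 -7->-6; result -6.
  n5: runs — n4 -7->-6; n1 -7->-6; result 0 (same value as before).
  n6: runs — n2 -7->-6; result 0 (same value as before).
  n7: checked — values it read are unchanged (n5 unchanged, n5 unchanged); reused cached 0 without running.
  n8: runs — n1 -7->-6; result -6.
  n9: checked — values it read are unchanged (n3 unchanged, n6 unchanged); reused cached 0 without running.
  n10: runs — n1 -7->-6; result 6.
  n11: runs — n8 -7->-6; result 0 (same value as before).
  n12: checked — values it read are unchanged (n9 unchanged, x1 unchanged); reused cached 9 without running.
  n13: runs — n10 7->6; result 6.
  n16: runs — n13 7->6; result 15.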